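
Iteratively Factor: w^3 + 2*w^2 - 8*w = (w)*(w^2 + 2*w - 8) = w*(w + 4)*(w - 2)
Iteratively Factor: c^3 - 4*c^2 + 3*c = (c - 1)*(c^2 - 3*c) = c*(c - 1)*(c - 3)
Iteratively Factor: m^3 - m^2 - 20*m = (m + 4)*(m^2 - 5*m) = m*(m + 4)*(m - 5)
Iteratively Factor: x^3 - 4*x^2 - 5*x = (x)*(x^2 - 4*x - 5) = x*(x - 5)*(x + 1)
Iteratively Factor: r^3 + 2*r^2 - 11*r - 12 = (r + 1)*(r^2 + r - 12) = (r + 1)*(r + 4)*(r - 3)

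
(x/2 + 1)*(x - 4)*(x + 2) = x^3/2 - 6*x - 8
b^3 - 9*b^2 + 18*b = b*(b - 6)*(b - 3)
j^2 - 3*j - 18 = (j - 6)*(j + 3)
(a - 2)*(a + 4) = a^2 + 2*a - 8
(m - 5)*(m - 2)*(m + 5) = m^3 - 2*m^2 - 25*m + 50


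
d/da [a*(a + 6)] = 2*a + 6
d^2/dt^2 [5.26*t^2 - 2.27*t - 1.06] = 10.5200000000000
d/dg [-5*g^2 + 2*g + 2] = 2 - 10*g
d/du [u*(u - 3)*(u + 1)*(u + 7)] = 4*u^3 + 15*u^2 - 34*u - 21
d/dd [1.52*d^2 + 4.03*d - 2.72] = 3.04*d + 4.03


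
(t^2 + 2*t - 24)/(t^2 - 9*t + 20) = (t + 6)/(t - 5)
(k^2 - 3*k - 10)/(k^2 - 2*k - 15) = (k + 2)/(k + 3)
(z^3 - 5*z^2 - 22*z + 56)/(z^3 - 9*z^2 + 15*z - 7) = (z^2 + 2*z - 8)/(z^2 - 2*z + 1)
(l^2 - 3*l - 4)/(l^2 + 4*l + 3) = (l - 4)/(l + 3)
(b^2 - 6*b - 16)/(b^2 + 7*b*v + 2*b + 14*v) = (b - 8)/(b + 7*v)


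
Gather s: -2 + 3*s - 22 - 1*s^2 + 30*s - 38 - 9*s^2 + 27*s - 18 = -10*s^2 + 60*s - 80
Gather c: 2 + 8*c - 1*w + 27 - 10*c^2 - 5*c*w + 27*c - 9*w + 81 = -10*c^2 + c*(35 - 5*w) - 10*w + 110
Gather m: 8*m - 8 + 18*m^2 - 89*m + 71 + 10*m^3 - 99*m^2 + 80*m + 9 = 10*m^3 - 81*m^2 - m + 72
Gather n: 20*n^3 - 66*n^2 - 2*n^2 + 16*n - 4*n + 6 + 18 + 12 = 20*n^3 - 68*n^2 + 12*n + 36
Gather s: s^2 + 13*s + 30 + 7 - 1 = s^2 + 13*s + 36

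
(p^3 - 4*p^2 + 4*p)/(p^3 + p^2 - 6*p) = (p - 2)/(p + 3)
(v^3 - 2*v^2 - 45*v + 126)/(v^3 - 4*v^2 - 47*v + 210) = (v - 3)/(v - 5)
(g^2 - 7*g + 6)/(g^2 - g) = (g - 6)/g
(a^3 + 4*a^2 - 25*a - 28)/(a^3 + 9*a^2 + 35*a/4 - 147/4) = 4*(a^2 - 3*a - 4)/(4*a^2 + 8*a - 21)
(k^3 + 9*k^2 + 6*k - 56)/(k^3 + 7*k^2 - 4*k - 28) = (k + 4)/(k + 2)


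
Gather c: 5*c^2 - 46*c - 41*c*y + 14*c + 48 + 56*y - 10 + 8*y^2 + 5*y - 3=5*c^2 + c*(-41*y - 32) + 8*y^2 + 61*y + 35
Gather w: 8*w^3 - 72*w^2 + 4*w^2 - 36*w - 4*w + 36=8*w^3 - 68*w^2 - 40*w + 36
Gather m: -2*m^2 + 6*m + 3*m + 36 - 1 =-2*m^2 + 9*m + 35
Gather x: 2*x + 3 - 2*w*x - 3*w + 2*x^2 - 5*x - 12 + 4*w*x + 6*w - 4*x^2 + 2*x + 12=3*w - 2*x^2 + x*(2*w - 1) + 3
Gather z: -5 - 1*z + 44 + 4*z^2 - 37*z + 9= 4*z^2 - 38*z + 48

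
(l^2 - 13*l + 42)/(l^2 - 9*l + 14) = (l - 6)/(l - 2)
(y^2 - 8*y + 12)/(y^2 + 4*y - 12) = (y - 6)/(y + 6)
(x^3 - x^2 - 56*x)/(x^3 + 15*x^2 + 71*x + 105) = x*(x - 8)/(x^2 + 8*x + 15)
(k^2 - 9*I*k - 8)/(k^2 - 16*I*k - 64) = (k - I)/(k - 8*I)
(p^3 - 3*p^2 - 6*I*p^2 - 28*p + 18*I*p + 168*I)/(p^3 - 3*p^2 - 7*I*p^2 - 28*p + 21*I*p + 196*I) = (p - 6*I)/(p - 7*I)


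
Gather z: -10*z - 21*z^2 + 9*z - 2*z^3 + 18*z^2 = -2*z^3 - 3*z^2 - z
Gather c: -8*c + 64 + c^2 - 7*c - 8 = c^2 - 15*c + 56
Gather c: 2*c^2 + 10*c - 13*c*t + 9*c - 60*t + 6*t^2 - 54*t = 2*c^2 + c*(19 - 13*t) + 6*t^2 - 114*t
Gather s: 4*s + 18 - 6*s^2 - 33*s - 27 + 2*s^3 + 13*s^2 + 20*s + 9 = 2*s^3 + 7*s^2 - 9*s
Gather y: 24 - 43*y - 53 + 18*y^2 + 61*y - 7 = 18*y^2 + 18*y - 36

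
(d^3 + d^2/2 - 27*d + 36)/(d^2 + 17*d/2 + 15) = (2*d^2 - 11*d + 12)/(2*d + 5)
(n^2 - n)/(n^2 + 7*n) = (n - 1)/(n + 7)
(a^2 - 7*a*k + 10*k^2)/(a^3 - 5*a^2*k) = (a - 2*k)/a^2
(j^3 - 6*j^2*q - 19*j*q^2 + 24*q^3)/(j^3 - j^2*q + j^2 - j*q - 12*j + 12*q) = (j^2 - 5*j*q - 24*q^2)/(j^2 + j - 12)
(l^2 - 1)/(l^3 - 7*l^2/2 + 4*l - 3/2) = 2*(l + 1)/(2*l^2 - 5*l + 3)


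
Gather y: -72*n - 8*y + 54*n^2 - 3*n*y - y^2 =54*n^2 - 72*n - y^2 + y*(-3*n - 8)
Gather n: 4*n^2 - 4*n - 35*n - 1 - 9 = 4*n^2 - 39*n - 10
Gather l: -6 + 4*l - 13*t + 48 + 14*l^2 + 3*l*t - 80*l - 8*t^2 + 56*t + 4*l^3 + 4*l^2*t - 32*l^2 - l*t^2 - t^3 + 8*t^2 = 4*l^3 + l^2*(4*t - 18) + l*(-t^2 + 3*t - 76) - t^3 + 43*t + 42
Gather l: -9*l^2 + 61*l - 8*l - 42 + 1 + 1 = -9*l^2 + 53*l - 40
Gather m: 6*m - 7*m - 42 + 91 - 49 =-m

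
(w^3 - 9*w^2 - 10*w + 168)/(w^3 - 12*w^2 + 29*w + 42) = (w + 4)/(w + 1)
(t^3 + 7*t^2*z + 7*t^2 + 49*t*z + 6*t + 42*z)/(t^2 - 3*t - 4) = (t^2 + 7*t*z + 6*t + 42*z)/(t - 4)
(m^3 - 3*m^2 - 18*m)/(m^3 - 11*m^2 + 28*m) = (m^2 - 3*m - 18)/(m^2 - 11*m + 28)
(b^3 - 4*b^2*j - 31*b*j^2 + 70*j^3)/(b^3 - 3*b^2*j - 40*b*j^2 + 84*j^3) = (b + 5*j)/(b + 6*j)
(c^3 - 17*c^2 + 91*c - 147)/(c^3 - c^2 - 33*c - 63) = (c^2 - 10*c + 21)/(c^2 + 6*c + 9)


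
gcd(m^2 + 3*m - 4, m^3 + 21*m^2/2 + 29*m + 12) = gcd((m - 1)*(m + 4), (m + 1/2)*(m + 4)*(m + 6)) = m + 4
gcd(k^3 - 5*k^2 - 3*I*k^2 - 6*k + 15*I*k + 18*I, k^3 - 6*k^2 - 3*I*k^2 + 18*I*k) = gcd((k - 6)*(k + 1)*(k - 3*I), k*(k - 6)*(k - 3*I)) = k^2 + k*(-6 - 3*I) + 18*I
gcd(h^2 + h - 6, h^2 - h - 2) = h - 2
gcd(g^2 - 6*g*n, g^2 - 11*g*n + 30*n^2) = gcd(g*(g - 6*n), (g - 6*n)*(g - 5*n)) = g - 6*n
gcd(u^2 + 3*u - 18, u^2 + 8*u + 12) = u + 6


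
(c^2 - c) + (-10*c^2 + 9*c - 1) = -9*c^2 + 8*c - 1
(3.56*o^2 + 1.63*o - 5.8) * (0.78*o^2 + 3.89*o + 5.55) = 2.7768*o^4 + 15.1198*o^3 + 21.5747*o^2 - 13.5155*o - 32.19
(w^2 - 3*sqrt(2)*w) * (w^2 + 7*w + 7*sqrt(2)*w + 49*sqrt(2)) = w^4 + 4*sqrt(2)*w^3 + 7*w^3 - 42*w^2 + 28*sqrt(2)*w^2 - 294*w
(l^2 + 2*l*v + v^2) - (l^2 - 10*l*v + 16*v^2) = 12*l*v - 15*v^2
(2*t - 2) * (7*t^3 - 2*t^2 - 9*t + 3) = 14*t^4 - 18*t^3 - 14*t^2 + 24*t - 6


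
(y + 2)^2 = y^2 + 4*y + 4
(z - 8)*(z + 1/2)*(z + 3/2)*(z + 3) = z^4 - 3*z^3 - 133*z^2/4 - 207*z/4 - 18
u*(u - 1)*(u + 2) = u^3 + u^2 - 2*u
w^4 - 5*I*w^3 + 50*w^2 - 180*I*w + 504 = (w - 7*I)*(w - 6*I)*(w + 2*I)*(w + 6*I)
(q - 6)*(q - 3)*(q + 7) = q^3 - 2*q^2 - 45*q + 126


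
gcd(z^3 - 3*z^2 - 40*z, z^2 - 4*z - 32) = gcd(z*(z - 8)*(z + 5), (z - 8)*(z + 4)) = z - 8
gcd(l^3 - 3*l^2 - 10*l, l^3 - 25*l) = l^2 - 5*l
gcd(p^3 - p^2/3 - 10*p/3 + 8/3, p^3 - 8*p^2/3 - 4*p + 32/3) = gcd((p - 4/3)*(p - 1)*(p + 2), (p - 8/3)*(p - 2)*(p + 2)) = p + 2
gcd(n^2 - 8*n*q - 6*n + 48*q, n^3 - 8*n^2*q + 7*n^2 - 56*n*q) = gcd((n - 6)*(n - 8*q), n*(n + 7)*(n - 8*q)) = -n + 8*q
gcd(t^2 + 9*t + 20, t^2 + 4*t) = t + 4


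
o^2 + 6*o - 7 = (o - 1)*(o + 7)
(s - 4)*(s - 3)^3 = s^4 - 13*s^3 + 63*s^2 - 135*s + 108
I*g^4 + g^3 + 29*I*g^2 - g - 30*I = (g - 1)*(g - 6*I)*(g + 5*I)*(I*g + I)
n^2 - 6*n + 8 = (n - 4)*(n - 2)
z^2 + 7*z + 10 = (z + 2)*(z + 5)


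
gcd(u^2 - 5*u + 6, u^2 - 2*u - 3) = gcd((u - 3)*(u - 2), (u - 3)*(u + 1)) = u - 3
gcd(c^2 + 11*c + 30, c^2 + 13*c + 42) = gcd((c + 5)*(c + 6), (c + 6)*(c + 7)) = c + 6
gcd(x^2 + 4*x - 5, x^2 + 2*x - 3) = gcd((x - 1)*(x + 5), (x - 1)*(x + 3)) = x - 1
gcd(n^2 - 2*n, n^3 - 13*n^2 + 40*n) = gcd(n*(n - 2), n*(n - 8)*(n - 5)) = n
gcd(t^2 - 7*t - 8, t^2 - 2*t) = 1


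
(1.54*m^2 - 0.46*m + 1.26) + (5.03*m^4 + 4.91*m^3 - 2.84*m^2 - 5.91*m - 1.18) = 5.03*m^4 + 4.91*m^3 - 1.3*m^2 - 6.37*m + 0.0800000000000001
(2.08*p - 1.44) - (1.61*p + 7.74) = 0.47*p - 9.18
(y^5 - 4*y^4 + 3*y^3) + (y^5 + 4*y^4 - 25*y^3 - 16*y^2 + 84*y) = 2*y^5 - 22*y^3 - 16*y^2 + 84*y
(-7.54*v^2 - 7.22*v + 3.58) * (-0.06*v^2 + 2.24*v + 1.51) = 0.4524*v^4 - 16.4564*v^3 - 27.773*v^2 - 2.883*v + 5.4058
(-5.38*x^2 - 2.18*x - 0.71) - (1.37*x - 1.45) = -5.38*x^2 - 3.55*x + 0.74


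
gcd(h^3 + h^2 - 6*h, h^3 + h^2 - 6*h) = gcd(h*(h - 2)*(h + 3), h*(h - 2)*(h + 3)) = h^3 + h^2 - 6*h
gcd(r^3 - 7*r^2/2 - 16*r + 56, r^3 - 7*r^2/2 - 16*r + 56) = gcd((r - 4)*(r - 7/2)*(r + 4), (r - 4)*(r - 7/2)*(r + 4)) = r^3 - 7*r^2/2 - 16*r + 56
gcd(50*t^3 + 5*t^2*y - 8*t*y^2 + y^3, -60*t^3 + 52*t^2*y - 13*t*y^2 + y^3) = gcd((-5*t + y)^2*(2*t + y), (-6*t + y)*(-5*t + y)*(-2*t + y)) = -5*t + y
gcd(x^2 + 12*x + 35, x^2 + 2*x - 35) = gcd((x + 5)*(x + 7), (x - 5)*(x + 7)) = x + 7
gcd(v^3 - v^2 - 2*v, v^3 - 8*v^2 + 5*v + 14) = v^2 - v - 2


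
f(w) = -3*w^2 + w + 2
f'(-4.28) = 26.68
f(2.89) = -20.17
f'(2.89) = -16.34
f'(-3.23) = 20.38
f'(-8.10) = 49.60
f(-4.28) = -57.24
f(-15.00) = -688.00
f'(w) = 1 - 6*w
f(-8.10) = -202.93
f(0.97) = 0.15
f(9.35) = -250.92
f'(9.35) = -55.10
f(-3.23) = -32.53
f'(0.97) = -4.82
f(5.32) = -77.59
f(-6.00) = -112.00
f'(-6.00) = 37.00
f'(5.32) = -30.92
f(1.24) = -1.37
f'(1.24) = -6.44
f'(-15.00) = 91.00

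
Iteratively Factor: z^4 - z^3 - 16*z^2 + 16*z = (z - 4)*(z^3 + 3*z^2 - 4*z) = (z - 4)*(z - 1)*(z^2 + 4*z) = z*(z - 4)*(z - 1)*(z + 4)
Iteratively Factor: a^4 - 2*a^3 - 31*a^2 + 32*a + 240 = (a - 5)*(a^3 + 3*a^2 - 16*a - 48) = (a - 5)*(a + 4)*(a^2 - a - 12) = (a - 5)*(a - 4)*(a + 4)*(a + 3)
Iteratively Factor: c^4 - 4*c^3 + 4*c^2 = (c)*(c^3 - 4*c^2 + 4*c) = c^2*(c^2 - 4*c + 4) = c^2*(c - 2)*(c - 2)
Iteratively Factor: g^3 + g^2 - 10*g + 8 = (g - 1)*(g^2 + 2*g - 8) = (g - 1)*(g + 4)*(g - 2)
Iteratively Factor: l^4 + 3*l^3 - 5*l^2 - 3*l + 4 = (l - 1)*(l^3 + 4*l^2 - l - 4) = (l - 1)*(l + 1)*(l^2 + 3*l - 4) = (l - 1)^2*(l + 1)*(l + 4)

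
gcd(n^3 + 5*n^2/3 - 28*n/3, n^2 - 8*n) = n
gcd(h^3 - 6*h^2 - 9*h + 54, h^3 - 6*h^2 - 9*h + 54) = h^3 - 6*h^2 - 9*h + 54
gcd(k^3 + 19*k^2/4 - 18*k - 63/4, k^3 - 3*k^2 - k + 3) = k - 3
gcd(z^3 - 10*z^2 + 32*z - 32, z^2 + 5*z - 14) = z - 2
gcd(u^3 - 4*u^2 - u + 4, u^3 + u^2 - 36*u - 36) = u + 1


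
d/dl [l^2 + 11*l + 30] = 2*l + 11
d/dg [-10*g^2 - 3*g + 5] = -20*g - 3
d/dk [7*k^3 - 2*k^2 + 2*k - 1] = 21*k^2 - 4*k + 2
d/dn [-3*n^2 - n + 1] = -6*n - 1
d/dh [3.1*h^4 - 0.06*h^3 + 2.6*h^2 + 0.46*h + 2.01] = 12.4*h^3 - 0.18*h^2 + 5.2*h + 0.46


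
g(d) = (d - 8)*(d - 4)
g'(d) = 2*d - 12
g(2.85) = 5.92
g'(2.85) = -6.30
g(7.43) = -1.96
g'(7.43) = 2.86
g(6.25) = -3.94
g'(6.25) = 0.50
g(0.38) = 27.58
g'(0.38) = -11.24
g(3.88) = 0.49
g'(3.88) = -4.24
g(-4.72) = 110.92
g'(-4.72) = -21.44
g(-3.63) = 88.74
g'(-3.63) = -19.26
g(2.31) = 9.62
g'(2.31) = -7.38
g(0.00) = 32.00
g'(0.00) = -12.00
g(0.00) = 32.00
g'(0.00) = -12.00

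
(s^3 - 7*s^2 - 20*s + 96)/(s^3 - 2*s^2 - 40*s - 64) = (s - 3)/(s + 2)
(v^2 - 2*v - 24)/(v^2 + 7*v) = (v^2 - 2*v - 24)/(v*(v + 7))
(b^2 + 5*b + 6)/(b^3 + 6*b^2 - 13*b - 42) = (b + 3)/(b^2 + 4*b - 21)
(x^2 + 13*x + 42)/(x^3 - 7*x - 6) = (x^2 + 13*x + 42)/(x^3 - 7*x - 6)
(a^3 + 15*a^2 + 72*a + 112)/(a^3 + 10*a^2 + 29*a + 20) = (a^2 + 11*a + 28)/(a^2 + 6*a + 5)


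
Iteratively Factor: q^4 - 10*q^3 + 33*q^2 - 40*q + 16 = (q - 1)*(q^3 - 9*q^2 + 24*q - 16) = (q - 4)*(q - 1)*(q^2 - 5*q + 4) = (q - 4)^2*(q - 1)*(q - 1)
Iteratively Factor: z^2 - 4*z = (z)*(z - 4)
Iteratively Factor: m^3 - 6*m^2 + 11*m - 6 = (m - 1)*(m^2 - 5*m + 6) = (m - 2)*(m - 1)*(m - 3)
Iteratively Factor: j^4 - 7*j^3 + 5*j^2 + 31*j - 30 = (j + 2)*(j^3 - 9*j^2 + 23*j - 15) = (j - 5)*(j + 2)*(j^2 - 4*j + 3) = (j - 5)*(j - 1)*(j + 2)*(j - 3)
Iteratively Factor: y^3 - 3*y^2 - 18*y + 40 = (y - 2)*(y^2 - y - 20) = (y - 2)*(y + 4)*(y - 5)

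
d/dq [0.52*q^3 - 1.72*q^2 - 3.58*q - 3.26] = 1.56*q^2 - 3.44*q - 3.58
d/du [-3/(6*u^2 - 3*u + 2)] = 9*(4*u - 1)/(6*u^2 - 3*u + 2)^2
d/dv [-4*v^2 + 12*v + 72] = 12 - 8*v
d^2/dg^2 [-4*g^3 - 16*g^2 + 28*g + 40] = -24*g - 32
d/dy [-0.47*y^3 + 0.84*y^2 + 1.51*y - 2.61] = -1.41*y^2 + 1.68*y + 1.51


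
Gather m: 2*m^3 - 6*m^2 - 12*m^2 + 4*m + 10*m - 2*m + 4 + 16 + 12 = 2*m^3 - 18*m^2 + 12*m + 32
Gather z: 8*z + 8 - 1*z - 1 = 7*z + 7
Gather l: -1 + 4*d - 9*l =4*d - 9*l - 1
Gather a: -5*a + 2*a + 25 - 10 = 15 - 3*a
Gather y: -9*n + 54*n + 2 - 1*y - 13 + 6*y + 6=45*n + 5*y - 5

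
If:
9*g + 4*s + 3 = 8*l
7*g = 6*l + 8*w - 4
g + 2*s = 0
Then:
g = 32*w/7 - 1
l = 4*w - 1/2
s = 1/2 - 16*w/7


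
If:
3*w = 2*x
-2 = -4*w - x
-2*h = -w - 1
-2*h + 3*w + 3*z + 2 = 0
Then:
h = 15/22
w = 4/11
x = 6/11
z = -19/33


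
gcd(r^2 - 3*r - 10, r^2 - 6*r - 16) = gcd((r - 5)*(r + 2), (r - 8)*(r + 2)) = r + 2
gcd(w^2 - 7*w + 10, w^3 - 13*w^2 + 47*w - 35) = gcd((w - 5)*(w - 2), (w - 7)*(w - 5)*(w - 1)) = w - 5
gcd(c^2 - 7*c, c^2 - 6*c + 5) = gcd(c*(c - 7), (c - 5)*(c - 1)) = 1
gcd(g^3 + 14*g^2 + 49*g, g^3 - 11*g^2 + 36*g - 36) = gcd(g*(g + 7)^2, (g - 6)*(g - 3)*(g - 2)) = 1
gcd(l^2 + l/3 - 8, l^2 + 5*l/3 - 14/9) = 1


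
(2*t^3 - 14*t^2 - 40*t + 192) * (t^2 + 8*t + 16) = 2*t^5 + 2*t^4 - 120*t^3 - 352*t^2 + 896*t + 3072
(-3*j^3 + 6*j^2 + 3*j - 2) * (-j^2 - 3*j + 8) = 3*j^5 + 3*j^4 - 45*j^3 + 41*j^2 + 30*j - 16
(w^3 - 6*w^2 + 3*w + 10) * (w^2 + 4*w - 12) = w^5 - 2*w^4 - 33*w^3 + 94*w^2 + 4*w - 120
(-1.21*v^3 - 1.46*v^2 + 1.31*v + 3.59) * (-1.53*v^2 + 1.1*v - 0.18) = 1.8513*v^5 + 0.9028*v^4 - 3.3925*v^3 - 3.7889*v^2 + 3.7132*v - 0.6462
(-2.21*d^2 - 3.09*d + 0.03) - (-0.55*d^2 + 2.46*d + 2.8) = -1.66*d^2 - 5.55*d - 2.77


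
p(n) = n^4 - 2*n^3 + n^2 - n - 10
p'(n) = 4*n^3 - 6*n^2 + 2*n - 1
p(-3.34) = 203.46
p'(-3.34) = -223.65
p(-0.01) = -9.99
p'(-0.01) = -1.02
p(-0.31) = -9.53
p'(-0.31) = -2.32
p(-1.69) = 12.36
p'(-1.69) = -40.82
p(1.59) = -10.71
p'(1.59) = 3.09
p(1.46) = -11.01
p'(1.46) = 1.58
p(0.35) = -10.30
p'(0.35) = -0.86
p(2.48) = 0.99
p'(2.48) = 28.07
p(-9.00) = 8099.00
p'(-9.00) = -3421.00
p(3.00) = 23.00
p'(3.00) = 59.00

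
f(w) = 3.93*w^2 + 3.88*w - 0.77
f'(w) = 7.86*w + 3.88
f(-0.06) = -0.99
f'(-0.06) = 3.41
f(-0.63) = -1.65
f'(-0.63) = -1.07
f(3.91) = 74.48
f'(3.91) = 34.61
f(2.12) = 25.12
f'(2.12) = 20.54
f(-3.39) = 31.24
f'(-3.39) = -22.77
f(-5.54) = 98.35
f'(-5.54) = -39.66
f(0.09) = -0.39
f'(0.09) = 4.59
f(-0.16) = -1.29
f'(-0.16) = 2.62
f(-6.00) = 117.43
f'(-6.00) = -43.28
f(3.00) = 46.24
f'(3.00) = 27.46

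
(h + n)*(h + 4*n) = h^2 + 5*h*n + 4*n^2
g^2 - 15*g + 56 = (g - 8)*(g - 7)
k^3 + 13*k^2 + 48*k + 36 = (k + 1)*(k + 6)^2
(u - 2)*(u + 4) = u^2 + 2*u - 8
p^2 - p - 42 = (p - 7)*(p + 6)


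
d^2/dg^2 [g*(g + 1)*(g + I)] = 6*g + 2 + 2*I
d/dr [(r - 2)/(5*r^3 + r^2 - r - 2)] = (5*r^3 + r^2 - r - (r - 2)*(15*r^2 + 2*r - 1) - 2)/(5*r^3 + r^2 - r - 2)^2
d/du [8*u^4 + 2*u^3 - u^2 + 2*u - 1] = 32*u^3 + 6*u^2 - 2*u + 2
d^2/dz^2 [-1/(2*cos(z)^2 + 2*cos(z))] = ((1 - cos(2*z))^2 - 15*cos(z)/4 + 3*cos(2*z)/2 + 3*cos(3*z)/4 - 9/2)/(2*(cos(z) + 1)^3*cos(z)^3)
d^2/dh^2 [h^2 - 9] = 2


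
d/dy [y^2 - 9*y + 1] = 2*y - 9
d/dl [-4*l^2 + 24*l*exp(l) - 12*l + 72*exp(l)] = 24*l*exp(l) - 8*l + 96*exp(l) - 12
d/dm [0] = 0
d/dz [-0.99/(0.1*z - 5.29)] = 0.099/(0.1*z - 5.29)^2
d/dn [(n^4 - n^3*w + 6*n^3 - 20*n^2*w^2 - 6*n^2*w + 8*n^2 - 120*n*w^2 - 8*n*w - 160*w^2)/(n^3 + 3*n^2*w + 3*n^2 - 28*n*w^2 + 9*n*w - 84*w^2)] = ((3*n^2 + 6*n*w + 6*n - 28*w^2 + 9*w)*(-n^4 + n^3*w - 6*n^3 + 20*n^2*w^2 + 6*n^2*w - 8*n^2 + 120*n*w^2 + 8*n*w + 160*w^2) + (n^3 + 3*n^2*w + 3*n^2 - 28*n*w^2 + 9*n*w - 84*w^2)*(4*n^3 - 3*n^2*w + 18*n^2 - 40*n*w^2 - 12*n*w + 16*n - 120*w^2 - 8*w))/(n^3 + 3*n^2*w + 3*n^2 - 28*n*w^2 + 9*n*w - 84*w^2)^2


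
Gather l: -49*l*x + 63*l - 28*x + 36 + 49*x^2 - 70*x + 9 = l*(63 - 49*x) + 49*x^2 - 98*x + 45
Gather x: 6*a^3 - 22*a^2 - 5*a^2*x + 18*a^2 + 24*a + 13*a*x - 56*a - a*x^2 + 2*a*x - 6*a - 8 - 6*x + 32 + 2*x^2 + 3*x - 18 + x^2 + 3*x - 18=6*a^3 - 4*a^2 - 38*a + x^2*(3 - a) + x*(-5*a^2 + 15*a) - 12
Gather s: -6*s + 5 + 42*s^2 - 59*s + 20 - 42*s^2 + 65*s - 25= 0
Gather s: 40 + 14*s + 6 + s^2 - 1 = s^2 + 14*s + 45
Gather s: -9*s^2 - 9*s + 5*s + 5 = -9*s^2 - 4*s + 5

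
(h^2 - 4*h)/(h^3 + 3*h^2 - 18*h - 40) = h/(h^2 + 7*h + 10)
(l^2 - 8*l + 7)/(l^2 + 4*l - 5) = (l - 7)/(l + 5)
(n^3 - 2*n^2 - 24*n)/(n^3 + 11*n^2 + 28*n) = (n - 6)/(n + 7)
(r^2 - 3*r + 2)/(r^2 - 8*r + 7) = (r - 2)/(r - 7)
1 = 1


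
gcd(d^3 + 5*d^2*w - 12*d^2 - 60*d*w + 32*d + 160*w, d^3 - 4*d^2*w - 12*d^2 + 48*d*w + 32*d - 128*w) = d^2 - 12*d + 32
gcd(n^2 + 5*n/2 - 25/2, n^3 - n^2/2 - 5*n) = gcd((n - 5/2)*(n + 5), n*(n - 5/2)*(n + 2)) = n - 5/2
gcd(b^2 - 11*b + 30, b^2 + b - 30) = b - 5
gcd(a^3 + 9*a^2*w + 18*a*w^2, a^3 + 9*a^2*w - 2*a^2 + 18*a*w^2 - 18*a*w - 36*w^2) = a^2 + 9*a*w + 18*w^2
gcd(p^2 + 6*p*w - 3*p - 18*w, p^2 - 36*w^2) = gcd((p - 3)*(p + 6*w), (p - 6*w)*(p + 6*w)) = p + 6*w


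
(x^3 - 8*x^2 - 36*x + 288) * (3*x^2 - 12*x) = 3*x^5 - 36*x^4 - 12*x^3 + 1296*x^2 - 3456*x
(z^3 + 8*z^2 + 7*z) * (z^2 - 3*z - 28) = z^5 + 5*z^4 - 45*z^3 - 245*z^2 - 196*z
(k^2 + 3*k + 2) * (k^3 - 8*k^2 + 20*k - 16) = k^5 - 5*k^4 - 2*k^3 + 28*k^2 - 8*k - 32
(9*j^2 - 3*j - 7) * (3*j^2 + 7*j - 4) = 27*j^4 + 54*j^3 - 78*j^2 - 37*j + 28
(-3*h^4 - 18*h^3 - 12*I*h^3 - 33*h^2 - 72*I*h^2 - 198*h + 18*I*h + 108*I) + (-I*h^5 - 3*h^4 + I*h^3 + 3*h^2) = -I*h^5 - 6*h^4 - 18*h^3 - 11*I*h^3 - 30*h^2 - 72*I*h^2 - 198*h + 18*I*h + 108*I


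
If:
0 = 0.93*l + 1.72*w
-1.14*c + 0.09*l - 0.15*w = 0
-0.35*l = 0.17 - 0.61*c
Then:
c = -0.10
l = -0.66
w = 0.36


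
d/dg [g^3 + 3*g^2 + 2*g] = 3*g^2 + 6*g + 2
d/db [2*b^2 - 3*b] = 4*b - 3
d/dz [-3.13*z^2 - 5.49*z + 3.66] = -6.26*z - 5.49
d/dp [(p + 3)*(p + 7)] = 2*p + 10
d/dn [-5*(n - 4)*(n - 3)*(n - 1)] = -15*n^2 + 80*n - 95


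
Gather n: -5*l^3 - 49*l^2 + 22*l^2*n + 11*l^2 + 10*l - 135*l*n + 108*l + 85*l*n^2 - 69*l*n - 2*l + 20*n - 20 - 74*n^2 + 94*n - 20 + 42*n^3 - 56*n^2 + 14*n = -5*l^3 - 38*l^2 + 116*l + 42*n^3 + n^2*(85*l - 130) + n*(22*l^2 - 204*l + 128) - 40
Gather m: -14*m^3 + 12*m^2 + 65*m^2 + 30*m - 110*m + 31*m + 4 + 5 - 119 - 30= -14*m^3 + 77*m^2 - 49*m - 140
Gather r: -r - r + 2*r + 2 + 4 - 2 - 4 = 0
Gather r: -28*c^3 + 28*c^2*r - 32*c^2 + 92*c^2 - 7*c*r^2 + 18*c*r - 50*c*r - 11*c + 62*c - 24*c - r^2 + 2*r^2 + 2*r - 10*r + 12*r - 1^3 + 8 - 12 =-28*c^3 + 60*c^2 + 27*c + r^2*(1 - 7*c) + r*(28*c^2 - 32*c + 4) - 5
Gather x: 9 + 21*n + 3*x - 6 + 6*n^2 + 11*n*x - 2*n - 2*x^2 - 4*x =6*n^2 + 19*n - 2*x^2 + x*(11*n - 1) + 3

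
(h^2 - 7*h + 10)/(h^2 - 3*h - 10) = (h - 2)/(h + 2)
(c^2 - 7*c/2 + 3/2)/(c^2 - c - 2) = (-c^2 + 7*c/2 - 3/2)/(-c^2 + c + 2)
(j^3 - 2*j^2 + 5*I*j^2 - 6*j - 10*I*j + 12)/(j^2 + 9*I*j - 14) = (j^2 + j*(-2 + 3*I) - 6*I)/(j + 7*I)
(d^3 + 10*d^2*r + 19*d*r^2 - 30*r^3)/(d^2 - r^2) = (d^2 + 11*d*r + 30*r^2)/(d + r)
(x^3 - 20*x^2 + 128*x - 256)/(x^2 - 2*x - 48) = (x^2 - 12*x + 32)/(x + 6)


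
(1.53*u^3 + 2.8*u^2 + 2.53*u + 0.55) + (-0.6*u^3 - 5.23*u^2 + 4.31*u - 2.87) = 0.93*u^3 - 2.43*u^2 + 6.84*u - 2.32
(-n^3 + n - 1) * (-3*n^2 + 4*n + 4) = 3*n^5 - 4*n^4 - 7*n^3 + 7*n^2 - 4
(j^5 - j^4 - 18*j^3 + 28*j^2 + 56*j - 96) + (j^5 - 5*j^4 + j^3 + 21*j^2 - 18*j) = 2*j^5 - 6*j^4 - 17*j^3 + 49*j^2 + 38*j - 96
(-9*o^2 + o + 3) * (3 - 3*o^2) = 27*o^4 - 3*o^3 - 36*o^2 + 3*o + 9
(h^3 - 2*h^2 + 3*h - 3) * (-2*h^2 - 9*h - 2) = -2*h^5 - 5*h^4 + 10*h^3 - 17*h^2 + 21*h + 6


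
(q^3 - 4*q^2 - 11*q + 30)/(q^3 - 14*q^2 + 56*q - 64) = (q^2 - 2*q - 15)/(q^2 - 12*q + 32)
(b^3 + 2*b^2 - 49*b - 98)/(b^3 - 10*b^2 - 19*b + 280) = (b^2 + 9*b + 14)/(b^2 - 3*b - 40)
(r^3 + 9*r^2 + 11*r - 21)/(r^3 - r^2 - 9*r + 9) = (r + 7)/(r - 3)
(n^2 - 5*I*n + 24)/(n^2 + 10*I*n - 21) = (n - 8*I)/(n + 7*I)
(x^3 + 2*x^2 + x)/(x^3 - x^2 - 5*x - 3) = x/(x - 3)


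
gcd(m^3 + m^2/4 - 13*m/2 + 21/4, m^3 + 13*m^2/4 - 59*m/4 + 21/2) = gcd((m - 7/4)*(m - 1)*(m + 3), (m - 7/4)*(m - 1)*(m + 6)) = m^2 - 11*m/4 + 7/4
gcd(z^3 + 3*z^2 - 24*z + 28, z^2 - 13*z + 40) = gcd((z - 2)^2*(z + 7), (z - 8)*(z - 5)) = 1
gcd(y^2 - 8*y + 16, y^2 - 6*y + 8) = y - 4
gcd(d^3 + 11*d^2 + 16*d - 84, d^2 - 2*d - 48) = d + 6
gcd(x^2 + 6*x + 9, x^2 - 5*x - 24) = x + 3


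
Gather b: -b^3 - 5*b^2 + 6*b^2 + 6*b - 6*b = -b^3 + b^2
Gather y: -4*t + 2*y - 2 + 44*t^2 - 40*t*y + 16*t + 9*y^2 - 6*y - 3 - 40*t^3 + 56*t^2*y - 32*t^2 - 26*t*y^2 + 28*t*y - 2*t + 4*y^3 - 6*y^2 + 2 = -40*t^3 + 12*t^2 + 10*t + 4*y^3 + y^2*(3 - 26*t) + y*(56*t^2 - 12*t - 4) - 3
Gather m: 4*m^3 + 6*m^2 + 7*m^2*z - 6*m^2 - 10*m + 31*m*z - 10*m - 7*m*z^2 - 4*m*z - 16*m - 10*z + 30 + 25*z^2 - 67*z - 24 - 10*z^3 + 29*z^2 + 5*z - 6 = 4*m^3 + 7*m^2*z + m*(-7*z^2 + 27*z - 36) - 10*z^3 + 54*z^2 - 72*z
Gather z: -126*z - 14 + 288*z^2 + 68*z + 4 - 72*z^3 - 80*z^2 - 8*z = -72*z^3 + 208*z^2 - 66*z - 10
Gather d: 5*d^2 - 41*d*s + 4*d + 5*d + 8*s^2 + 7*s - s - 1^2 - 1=5*d^2 + d*(9 - 41*s) + 8*s^2 + 6*s - 2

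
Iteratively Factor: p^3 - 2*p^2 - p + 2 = (p - 2)*(p^2 - 1) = (p - 2)*(p - 1)*(p + 1)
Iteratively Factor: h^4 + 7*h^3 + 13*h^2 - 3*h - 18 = (h + 3)*(h^3 + 4*h^2 + h - 6) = (h + 2)*(h + 3)*(h^2 + 2*h - 3) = (h + 2)*(h + 3)^2*(h - 1)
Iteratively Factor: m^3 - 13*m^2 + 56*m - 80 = (m - 4)*(m^2 - 9*m + 20) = (m - 5)*(m - 4)*(m - 4)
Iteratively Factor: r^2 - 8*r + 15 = (r - 5)*(r - 3)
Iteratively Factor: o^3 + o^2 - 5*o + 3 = (o - 1)*(o^2 + 2*o - 3) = (o - 1)^2*(o + 3)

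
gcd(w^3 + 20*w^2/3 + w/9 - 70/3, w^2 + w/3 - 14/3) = w + 7/3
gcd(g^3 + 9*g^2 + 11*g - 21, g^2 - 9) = g + 3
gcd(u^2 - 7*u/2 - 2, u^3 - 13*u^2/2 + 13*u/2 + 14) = u - 4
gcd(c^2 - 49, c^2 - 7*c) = c - 7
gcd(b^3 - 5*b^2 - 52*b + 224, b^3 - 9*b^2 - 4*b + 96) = b^2 - 12*b + 32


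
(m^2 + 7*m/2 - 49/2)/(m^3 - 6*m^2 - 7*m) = (-2*m^2 - 7*m + 49)/(2*m*(-m^2 + 6*m + 7))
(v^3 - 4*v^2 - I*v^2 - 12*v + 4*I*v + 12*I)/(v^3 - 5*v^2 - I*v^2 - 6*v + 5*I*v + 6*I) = (v + 2)/(v + 1)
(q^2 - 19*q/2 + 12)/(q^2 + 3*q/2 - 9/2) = (q - 8)/(q + 3)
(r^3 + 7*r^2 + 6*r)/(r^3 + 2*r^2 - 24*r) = (r + 1)/(r - 4)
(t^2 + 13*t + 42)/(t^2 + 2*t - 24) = (t + 7)/(t - 4)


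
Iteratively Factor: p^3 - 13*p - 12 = (p + 3)*(p^2 - 3*p - 4) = (p - 4)*(p + 3)*(p + 1)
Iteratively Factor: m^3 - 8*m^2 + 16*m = (m - 4)*(m^2 - 4*m) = (m - 4)^2*(m)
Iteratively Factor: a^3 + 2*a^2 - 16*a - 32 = (a + 4)*(a^2 - 2*a - 8) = (a - 4)*(a + 4)*(a + 2)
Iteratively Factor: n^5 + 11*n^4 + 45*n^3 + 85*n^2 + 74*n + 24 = (n + 3)*(n^4 + 8*n^3 + 21*n^2 + 22*n + 8) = (n + 1)*(n + 3)*(n^3 + 7*n^2 + 14*n + 8) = (n + 1)^2*(n + 3)*(n^2 + 6*n + 8) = (n + 1)^2*(n + 2)*(n + 3)*(n + 4)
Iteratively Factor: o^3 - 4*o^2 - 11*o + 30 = (o + 3)*(o^2 - 7*o + 10) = (o - 2)*(o + 3)*(o - 5)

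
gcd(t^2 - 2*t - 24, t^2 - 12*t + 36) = t - 6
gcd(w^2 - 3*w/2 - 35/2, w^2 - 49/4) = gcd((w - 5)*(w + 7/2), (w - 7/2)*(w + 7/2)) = w + 7/2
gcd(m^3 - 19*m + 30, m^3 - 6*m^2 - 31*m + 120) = m^2 + 2*m - 15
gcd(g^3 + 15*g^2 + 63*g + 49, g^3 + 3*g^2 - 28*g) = g + 7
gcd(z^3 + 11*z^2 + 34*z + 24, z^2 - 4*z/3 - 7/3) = z + 1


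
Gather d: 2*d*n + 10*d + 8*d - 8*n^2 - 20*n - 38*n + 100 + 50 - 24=d*(2*n + 18) - 8*n^2 - 58*n + 126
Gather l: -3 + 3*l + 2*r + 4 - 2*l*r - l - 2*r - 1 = l*(2 - 2*r)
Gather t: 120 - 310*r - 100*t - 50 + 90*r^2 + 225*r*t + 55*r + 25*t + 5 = 90*r^2 - 255*r + t*(225*r - 75) + 75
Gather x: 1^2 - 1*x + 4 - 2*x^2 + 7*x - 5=-2*x^2 + 6*x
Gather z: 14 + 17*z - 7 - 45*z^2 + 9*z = -45*z^2 + 26*z + 7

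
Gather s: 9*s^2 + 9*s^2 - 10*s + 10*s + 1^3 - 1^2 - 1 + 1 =18*s^2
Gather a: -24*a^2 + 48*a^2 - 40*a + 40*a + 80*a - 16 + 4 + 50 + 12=24*a^2 + 80*a + 50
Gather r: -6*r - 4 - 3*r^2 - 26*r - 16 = -3*r^2 - 32*r - 20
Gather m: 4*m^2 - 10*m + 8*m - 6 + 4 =4*m^2 - 2*m - 2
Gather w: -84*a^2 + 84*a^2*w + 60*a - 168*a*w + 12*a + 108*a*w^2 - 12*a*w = -84*a^2 + 108*a*w^2 + 72*a + w*(84*a^2 - 180*a)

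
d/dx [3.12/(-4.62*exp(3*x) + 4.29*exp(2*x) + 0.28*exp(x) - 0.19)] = (43.2432*exp(2*x) - 26.7696*exp(x) - 0.8736)*exp(x)/(4.62*exp(3*x) - 4.29*exp(2*x) - 0.28*exp(x) + 0.19)^2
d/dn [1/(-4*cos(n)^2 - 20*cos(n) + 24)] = -(2*cos(n) + 5)*sin(n)/(4*(cos(n)^2 + 5*cos(n) - 6)^2)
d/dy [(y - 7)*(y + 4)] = 2*y - 3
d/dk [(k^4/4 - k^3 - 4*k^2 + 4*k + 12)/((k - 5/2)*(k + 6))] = (4*k^5 + 13*k^4 - 176*k^3 + 216*k^2 + 768*k - 816)/(2*(4*k^4 + 28*k^3 - 71*k^2 - 420*k + 900))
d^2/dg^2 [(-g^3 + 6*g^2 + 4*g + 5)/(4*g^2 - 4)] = (3*g^3 + 33*g^2 + 9*g + 11)/(2*(g^6 - 3*g^4 + 3*g^2 - 1))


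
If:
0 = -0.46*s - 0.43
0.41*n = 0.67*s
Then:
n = -1.53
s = -0.93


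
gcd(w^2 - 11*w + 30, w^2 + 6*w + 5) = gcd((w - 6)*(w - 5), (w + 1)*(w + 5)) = 1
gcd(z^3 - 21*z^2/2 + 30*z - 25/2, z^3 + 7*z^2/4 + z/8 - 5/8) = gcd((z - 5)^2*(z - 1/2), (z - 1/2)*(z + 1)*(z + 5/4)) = z - 1/2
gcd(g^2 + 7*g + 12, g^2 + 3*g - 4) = g + 4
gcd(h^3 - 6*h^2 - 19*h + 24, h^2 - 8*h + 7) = h - 1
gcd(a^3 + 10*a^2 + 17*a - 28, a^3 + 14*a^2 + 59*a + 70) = a + 7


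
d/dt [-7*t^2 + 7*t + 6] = 7 - 14*t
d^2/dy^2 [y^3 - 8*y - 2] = 6*y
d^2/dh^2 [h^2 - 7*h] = 2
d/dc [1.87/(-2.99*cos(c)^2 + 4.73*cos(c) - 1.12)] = (8.8451 - 11.1826*cos(c))*sin(c)/(2.99*cos(c)^2 - 4.73*cos(c) + 1.12)^2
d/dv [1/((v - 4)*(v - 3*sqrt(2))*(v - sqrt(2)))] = (-(v - 4)*(v - 3*sqrt(2)) - (v - 4)*(v - sqrt(2)) - (v - 3*sqrt(2))*(v - sqrt(2)))/((v - 4)^2*(v - 3*sqrt(2))^2*(v - sqrt(2))^2)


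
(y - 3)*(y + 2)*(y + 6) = y^3 + 5*y^2 - 12*y - 36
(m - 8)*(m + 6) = m^2 - 2*m - 48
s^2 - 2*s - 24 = (s - 6)*(s + 4)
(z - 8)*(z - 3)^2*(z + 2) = z^4 - 12*z^3 + 29*z^2 + 42*z - 144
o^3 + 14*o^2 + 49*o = o*(o + 7)^2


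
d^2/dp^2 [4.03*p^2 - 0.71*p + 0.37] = 8.06000000000000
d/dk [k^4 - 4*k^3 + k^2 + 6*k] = 4*k^3 - 12*k^2 + 2*k + 6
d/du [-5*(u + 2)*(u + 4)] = -10*u - 30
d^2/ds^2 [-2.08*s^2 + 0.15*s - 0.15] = -4.16000000000000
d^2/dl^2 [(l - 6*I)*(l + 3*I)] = 2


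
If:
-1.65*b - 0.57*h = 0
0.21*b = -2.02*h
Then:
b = 0.00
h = 0.00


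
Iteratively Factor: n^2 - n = (n)*(n - 1)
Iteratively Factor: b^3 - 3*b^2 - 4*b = (b + 1)*(b^2 - 4*b) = (b - 4)*(b + 1)*(b)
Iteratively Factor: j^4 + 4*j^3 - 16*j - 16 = (j + 2)*(j^3 + 2*j^2 - 4*j - 8) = (j - 2)*(j + 2)*(j^2 + 4*j + 4) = (j - 2)*(j + 2)^2*(j + 2)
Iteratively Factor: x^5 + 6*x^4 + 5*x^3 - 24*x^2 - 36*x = (x - 2)*(x^4 + 8*x^3 + 21*x^2 + 18*x) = (x - 2)*(x + 3)*(x^3 + 5*x^2 + 6*x) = (x - 2)*(x + 3)^2*(x^2 + 2*x) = x*(x - 2)*(x + 3)^2*(x + 2)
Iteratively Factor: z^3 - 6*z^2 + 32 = (z - 4)*(z^2 - 2*z - 8) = (z - 4)*(z + 2)*(z - 4)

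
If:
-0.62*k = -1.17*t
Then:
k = 1.88709677419355*t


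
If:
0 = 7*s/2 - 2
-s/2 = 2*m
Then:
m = -1/7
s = 4/7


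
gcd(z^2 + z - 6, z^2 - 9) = z + 3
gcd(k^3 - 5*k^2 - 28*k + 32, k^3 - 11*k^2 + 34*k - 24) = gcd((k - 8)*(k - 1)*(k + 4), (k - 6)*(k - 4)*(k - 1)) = k - 1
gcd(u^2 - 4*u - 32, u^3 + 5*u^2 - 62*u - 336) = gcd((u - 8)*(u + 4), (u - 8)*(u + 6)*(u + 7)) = u - 8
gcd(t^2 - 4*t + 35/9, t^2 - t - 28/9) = t - 7/3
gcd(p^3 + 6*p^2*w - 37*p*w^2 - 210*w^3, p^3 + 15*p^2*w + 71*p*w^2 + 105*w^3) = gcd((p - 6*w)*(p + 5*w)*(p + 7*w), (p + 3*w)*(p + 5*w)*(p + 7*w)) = p^2 + 12*p*w + 35*w^2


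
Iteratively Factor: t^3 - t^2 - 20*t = (t - 5)*(t^2 + 4*t) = (t - 5)*(t + 4)*(t)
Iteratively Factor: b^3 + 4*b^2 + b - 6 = (b - 1)*(b^2 + 5*b + 6) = (b - 1)*(b + 2)*(b + 3)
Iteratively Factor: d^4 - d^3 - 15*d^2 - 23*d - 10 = (d + 1)*(d^3 - 2*d^2 - 13*d - 10) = (d - 5)*(d + 1)*(d^2 + 3*d + 2) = (d - 5)*(d + 1)^2*(d + 2)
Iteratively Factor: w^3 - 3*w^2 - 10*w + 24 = (w + 3)*(w^2 - 6*w + 8) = (w - 4)*(w + 3)*(w - 2)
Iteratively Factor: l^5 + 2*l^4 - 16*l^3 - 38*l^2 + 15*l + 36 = (l + 3)*(l^4 - l^3 - 13*l^2 + l + 12) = (l - 4)*(l + 3)*(l^3 + 3*l^2 - l - 3) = (l - 4)*(l + 1)*(l + 3)*(l^2 + 2*l - 3) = (l - 4)*(l + 1)*(l + 3)^2*(l - 1)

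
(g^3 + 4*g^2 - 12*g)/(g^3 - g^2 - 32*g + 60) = g/(g - 5)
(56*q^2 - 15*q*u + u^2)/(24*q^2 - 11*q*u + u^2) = (7*q - u)/(3*q - u)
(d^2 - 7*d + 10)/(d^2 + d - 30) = (d - 2)/(d + 6)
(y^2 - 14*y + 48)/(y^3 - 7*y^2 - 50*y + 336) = 1/(y + 7)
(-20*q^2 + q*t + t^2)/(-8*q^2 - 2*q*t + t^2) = (5*q + t)/(2*q + t)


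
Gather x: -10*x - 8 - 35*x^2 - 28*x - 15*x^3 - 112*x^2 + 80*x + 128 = -15*x^3 - 147*x^2 + 42*x + 120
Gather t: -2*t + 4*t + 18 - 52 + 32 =2*t - 2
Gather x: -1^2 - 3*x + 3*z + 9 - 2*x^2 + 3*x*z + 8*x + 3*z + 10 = -2*x^2 + x*(3*z + 5) + 6*z + 18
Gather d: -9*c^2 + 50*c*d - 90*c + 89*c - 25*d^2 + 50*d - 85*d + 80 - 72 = -9*c^2 - c - 25*d^2 + d*(50*c - 35) + 8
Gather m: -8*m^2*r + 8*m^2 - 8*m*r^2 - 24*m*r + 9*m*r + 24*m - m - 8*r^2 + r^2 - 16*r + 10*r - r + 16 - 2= m^2*(8 - 8*r) + m*(-8*r^2 - 15*r + 23) - 7*r^2 - 7*r + 14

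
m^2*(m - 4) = m^3 - 4*m^2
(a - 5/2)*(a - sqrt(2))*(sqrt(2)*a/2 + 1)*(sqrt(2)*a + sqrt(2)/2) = a^4 - 2*a^3 - 13*a^2/4 + 4*a + 5/2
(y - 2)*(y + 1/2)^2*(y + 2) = y^4 + y^3 - 15*y^2/4 - 4*y - 1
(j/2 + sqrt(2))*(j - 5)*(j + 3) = j^3/2 - j^2 + sqrt(2)*j^2 - 15*j/2 - 2*sqrt(2)*j - 15*sqrt(2)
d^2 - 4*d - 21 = (d - 7)*(d + 3)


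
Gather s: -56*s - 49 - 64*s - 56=-120*s - 105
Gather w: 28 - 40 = -12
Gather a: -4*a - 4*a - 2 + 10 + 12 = 20 - 8*a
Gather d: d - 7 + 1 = d - 6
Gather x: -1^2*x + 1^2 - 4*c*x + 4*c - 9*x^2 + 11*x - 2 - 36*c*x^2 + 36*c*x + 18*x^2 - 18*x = 4*c + x^2*(9 - 36*c) + x*(32*c - 8) - 1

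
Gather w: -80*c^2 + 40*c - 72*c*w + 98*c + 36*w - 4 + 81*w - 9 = -80*c^2 + 138*c + w*(117 - 72*c) - 13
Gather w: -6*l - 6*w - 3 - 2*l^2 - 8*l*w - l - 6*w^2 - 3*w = -2*l^2 - 7*l - 6*w^2 + w*(-8*l - 9) - 3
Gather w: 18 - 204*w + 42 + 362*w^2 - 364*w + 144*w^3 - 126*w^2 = 144*w^3 + 236*w^2 - 568*w + 60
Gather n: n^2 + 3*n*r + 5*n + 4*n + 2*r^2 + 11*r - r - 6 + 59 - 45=n^2 + n*(3*r + 9) + 2*r^2 + 10*r + 8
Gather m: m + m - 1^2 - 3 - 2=2*m - 6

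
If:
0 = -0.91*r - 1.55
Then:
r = -1.70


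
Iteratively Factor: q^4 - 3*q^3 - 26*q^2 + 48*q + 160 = (q + 4)*(q^3 - 7*q^2 + 2*q + 40) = (q - 4)*(q + 4)*(q^2 - 3*q - 10) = (q - 4)*(q + 2)*(q + 4)*(q - 5)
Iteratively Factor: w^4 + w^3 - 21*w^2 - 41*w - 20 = (w + 1)*(w^3 - 21*w - 20) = (w + 1)^2*(w^2 - w - 20) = (w + 1)^2*(w + 4)*(w - 5)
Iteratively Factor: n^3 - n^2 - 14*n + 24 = (n - 2)*(n^2 + n - 12) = (n - 3)*(n - 2)*(n + 4)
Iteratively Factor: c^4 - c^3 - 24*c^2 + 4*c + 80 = (c + 2)*(c^3 - 3*c^2 - 18*c + 40) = (c - 2)*(c + 2)*(c^2 - c - 20) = (c - 5)*(c - 2)*(c + 2)*(c + 4)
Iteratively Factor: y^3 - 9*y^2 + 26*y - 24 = (y - 2)*(y^2 - 7*y + 12) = (y - 3)*(y - 2)*(y - 4)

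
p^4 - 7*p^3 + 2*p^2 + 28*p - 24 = (p - 6)*(p - 2)*(p - 1)*(p + 2)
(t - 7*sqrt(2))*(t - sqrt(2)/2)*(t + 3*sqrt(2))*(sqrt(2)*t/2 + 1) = sqrt(2)*t^4/2 - 7*t^3/2 - 47*sqrt(2)*t^2/2 - 17*t + 21*sqrt(2)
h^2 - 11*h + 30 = (h - 6)*(h - 5)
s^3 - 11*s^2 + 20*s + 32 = (s - 8)*(s - 4)*(s + 1)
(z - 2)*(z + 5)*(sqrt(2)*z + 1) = sqrt(2)*z^3 + z^2 + 3*sqrt(2)*z^2 - 10*sqrt(2)*z + 3*z - 10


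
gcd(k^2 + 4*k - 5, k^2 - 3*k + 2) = k - 1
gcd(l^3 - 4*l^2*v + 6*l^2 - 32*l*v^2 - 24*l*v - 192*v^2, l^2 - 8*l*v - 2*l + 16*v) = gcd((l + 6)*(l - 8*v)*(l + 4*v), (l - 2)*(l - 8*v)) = -l + 8*v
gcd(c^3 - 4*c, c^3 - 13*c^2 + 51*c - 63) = 1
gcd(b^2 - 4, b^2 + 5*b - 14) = b - 2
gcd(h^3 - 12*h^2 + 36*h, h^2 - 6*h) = h^2 - 6*h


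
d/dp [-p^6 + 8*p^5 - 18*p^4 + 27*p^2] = -6*p^5 + 40*p^4 - 72*p^3 + 54*p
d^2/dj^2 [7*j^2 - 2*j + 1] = 14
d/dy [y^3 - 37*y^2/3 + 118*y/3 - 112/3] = 3*y^2 - 74*y/3 + 118/3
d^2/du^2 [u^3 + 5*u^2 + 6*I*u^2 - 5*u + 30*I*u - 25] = 6*u + 10 + 12*I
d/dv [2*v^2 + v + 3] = 4*v + 1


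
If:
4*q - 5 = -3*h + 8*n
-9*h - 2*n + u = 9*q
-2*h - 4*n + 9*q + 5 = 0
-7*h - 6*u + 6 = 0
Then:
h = 1089/1337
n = -3485/5348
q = -888/1337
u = 19/382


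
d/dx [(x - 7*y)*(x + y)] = 2*x - 6*y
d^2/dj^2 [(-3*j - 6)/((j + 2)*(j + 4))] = -6/(j^3 + 12*j^2 + 48*j + 64)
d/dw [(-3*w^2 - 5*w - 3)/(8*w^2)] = (5*w + 6)/(8*w^3)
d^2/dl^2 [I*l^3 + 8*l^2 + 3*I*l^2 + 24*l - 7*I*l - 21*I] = 6*I*l + 16 + 6*I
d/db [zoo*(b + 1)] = zoo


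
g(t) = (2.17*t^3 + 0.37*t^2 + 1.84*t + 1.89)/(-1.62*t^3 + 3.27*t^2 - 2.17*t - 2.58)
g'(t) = (4.86*t^2 - 6.54*t + 2.17)*(2.17*t^3 + 0.37*t^2 + 1.84*t + 1.89)/(-1.62*t^3 + 3.27*t^2 - 2.17*t - 2.58)^2 + (6.51*t^2 + 0.74*t + 1.84)/(-1.62*t^3 + 3.27*t^2 - 2.17*t - 2.58)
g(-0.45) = -1.18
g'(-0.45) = 5.53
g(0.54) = -1.09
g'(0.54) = -1.34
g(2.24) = -3.49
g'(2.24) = 0.58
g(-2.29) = -0.68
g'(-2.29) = 0.14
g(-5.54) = -0.95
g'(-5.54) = 0.05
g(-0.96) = -0.37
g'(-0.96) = 0.60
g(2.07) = -3.57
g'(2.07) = 0.34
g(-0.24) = -0.78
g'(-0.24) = 0.59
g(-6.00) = -0.97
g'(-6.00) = 0.04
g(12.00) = -1.62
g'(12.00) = 0.03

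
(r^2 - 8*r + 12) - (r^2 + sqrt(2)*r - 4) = -8*r - sqrt(2)*r + 16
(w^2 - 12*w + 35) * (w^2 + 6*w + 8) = w^4 - 6*w^3 - 29*w^2 + 114*w + 280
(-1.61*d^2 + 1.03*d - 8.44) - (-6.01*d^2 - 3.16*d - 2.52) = 4.4*d^2 + 4.19*d - 5.92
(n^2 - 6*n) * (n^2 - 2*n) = n^4 - 8*n^3 + 12*n^2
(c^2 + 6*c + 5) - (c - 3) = c^2 + 5*c + 8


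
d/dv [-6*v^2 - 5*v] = -12*v - 5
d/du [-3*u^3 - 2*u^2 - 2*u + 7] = -9*u^2 - 4*u - 2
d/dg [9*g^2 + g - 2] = 18*g + 1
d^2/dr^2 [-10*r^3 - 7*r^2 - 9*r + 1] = -60*r - 14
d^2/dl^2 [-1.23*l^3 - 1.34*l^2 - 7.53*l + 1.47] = -7.38*l - 2.68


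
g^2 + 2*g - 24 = (g - 4)*(g + 6)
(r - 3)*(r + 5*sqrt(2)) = r^2 - 3*r + 5*sqrt(2)*r - 15*sqrt(2)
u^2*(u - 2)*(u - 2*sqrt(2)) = u^4 - 2*sqrt(2)*u^3 - 2*u^3 + 4*sqrt(2)*u^2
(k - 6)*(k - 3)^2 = k^3 - 12*k^2 + 45*k - 54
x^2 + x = x*(x + 1)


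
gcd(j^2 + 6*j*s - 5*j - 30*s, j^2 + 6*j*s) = j + 6*s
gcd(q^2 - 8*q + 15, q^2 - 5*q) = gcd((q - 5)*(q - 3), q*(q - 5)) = q - 5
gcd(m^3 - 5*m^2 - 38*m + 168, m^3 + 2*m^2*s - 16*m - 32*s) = m - 4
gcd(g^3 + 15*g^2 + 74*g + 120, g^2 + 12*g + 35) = g + 5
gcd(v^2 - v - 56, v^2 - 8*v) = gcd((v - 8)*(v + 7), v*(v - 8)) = v - 8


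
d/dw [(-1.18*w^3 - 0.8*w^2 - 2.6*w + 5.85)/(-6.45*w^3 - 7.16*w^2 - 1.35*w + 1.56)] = (3.28879999999999*w^4 - 30.354*w^3 + 90.1391*w^2 + 81.276*w + 3.8415)/(41.6025*w^6 + 92.364*w^5 + 68.6806*w^4 - 0.792000000000002*w^3 - 20.5167*w^2 - 4.212*w + 2.4336)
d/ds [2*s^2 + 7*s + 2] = 4*s + 7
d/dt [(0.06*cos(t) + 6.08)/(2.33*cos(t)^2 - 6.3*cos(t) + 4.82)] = (0.1398*cos(t)^2 + 28.3328*cos(t) - 38.5932)*sin(t)/(5.4289*cos(t)^4 - 29.358*cos(t)^3 + 62.1512*cos(t)^2 - 60.732*cos(t) + 23.2324)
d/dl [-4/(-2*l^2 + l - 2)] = 4*(1 - 4*l)/(2*l^2 - l + 2)^2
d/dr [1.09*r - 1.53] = 1.09000000000000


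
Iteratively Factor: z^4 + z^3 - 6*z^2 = (z + 3)*(z^3 - 2*z^2) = z*(z + 3)*(z^2 - 2*z) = z^2*(z + 3)*(z - 2)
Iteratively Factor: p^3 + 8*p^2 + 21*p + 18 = (p + 2)*(p^2 + 6*p + 9) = (p + 2)*(p + 3)*(p + 3)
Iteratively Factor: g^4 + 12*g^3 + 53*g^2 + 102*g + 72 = (g + 3)*(g^3 + 9*g^2 + 26*g + 24) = (g + 2)*(g + 3)*(g^2 + 7*g + 12) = (g + 2)*(g + 3)*(g + 4)*(g + 3)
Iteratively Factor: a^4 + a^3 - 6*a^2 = (a + 3)*(a^3 - 2*a^2) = a*(a + 3)*(a^2 - 2*a) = a^2*(a + 3)*(a - 2)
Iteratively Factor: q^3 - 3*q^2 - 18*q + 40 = (q - 2)*(q^2 - q - 20) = (q - 2)*(q + 4)*(q - 5)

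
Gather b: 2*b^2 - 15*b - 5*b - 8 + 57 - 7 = 2*b^2 - 20*b + 42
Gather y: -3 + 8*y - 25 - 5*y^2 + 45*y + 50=-5*y^2 + 53*y + 22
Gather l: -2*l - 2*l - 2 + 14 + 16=28 - 4*l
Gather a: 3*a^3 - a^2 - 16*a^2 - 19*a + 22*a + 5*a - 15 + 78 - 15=3*a^3 - 17*a^2 + 8*a + 48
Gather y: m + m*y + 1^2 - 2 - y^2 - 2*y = m - y^2 + y*(m - 2) - 1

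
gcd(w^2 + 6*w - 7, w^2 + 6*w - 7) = w^2 + 6*w - 7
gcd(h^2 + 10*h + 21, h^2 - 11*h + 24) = 1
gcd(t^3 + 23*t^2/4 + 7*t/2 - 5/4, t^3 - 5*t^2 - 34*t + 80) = t + 5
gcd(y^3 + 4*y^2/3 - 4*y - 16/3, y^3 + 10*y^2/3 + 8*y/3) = y^2 + 10*y/3 + 8/3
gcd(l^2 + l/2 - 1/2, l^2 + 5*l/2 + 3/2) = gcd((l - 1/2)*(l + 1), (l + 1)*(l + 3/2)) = l + 1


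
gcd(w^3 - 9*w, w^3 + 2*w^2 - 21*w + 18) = w - 3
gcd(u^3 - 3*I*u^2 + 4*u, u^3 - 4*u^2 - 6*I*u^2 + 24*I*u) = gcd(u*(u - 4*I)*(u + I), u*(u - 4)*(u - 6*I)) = u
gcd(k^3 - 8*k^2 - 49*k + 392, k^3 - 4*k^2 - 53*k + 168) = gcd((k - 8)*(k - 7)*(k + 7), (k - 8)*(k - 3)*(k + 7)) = k^2 - k - 56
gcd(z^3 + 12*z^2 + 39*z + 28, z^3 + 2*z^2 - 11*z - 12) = z^2 + 5*z + 4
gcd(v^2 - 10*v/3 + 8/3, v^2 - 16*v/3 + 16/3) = v - 4/3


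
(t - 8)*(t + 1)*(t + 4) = t^3 - 3*t^2 - 36*t - 32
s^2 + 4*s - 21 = (s - 3)*(s + 7)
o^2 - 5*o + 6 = (o - 3)*(o - 2)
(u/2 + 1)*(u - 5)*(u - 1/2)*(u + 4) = u^4/2 + u^3/4 - 45*u^2/4 - 29*u/2 + 10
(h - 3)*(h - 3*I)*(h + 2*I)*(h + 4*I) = h^4 - 3*h^3 + 3*I*h^3 + 10*h^2 - 9*I*h^2 - 30*h + 24*I*h - 72*I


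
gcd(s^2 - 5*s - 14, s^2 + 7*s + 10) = s + 2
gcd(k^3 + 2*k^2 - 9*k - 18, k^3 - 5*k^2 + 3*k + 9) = k - 3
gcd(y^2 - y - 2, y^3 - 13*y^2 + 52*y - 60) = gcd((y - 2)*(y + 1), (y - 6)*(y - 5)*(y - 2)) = y - 2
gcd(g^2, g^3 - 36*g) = g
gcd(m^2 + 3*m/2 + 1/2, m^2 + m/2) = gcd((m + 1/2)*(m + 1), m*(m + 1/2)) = m + 1/2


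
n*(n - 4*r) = n^2 - 4*n*r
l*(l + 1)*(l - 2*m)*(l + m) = l^4 - l^3*m + l^3 - 2*l^2*m^2 - l^2*m - 2*l*m^2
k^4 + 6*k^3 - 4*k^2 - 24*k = k*(k - 2)*(k + 2)*(k + 6)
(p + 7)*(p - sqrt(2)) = p^2 - sqrt(2)*p + 7*p - 7*sqrt(2)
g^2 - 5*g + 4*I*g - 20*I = (g - 5)*(g + 4*I)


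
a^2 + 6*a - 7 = (a - 1)*(a + 7)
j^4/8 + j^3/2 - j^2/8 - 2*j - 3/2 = (j/4 + 1/2)*(j/2 + 1/2)*(j - 2)*(j + 3)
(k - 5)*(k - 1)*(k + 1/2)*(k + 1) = k^4 - 9*k^3/2 - 7*k^2/2 + 9*k/2 + 5/2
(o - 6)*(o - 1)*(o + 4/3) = o^3 - 17*o^2/3 - 10*o/3 + 8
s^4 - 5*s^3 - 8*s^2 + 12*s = s*(s - 6)*(s - 1)*(s + 2)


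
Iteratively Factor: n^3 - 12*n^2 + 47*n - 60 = (n - 4)*(n^2 - 8*n + 15) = (n - 4)*(n - 3)*(n - 5)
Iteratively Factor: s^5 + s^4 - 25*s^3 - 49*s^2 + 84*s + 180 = (s + 3)*(s^4 - 2*s^3 - 19*s^2 + 8*s + 60) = (s - 2)*(s + 3)*(s^3 - 19*s - 30) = (s - 2)*(s + 3)^2*(s^2 - 3*s - 10) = (s - 5)*(s - 2)*(s + 3)^2*(s + 2)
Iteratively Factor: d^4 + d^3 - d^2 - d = (d)*(d^3 + d^2 - d - 1) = d*(d - 1)*(d^2 + 2*d + 1) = d*(d - 1)*(d + 1)*(d + 1)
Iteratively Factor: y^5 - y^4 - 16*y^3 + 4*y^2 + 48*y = (y - 2)*(y^4 + y^3 - 14*y^2 - 24*y) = y*(y - 2)*(y^3 + y^2 - 14*y - 24) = y*(y - 2)*(y + 2)*(y^2 - y - 12) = y*(y - 2)*(y + 2)*(y + 3)*(y - 4)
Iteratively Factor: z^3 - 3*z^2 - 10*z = (z + 2)*(z^2 - 5*z) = z*(z + 2)*(z - 5)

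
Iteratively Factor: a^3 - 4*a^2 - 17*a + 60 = (a - 3)*(a^2 - a - 20) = (a - 3)*(a + 4)*(a - 5)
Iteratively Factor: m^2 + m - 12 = (m - 3)*(m + 4)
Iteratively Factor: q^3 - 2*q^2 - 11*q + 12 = (q - 1)*(q^2 - q - 12) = (q - 1)*(q + 3)*(q - 4)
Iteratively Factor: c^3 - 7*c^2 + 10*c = (c - 2)*(c^2 - 5*c) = c*(c - 2)*(c - 5)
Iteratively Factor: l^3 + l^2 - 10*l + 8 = (l - 1)*(l^2 + 2*l - 8) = (l - 2)*(l - 1)*(l + 4)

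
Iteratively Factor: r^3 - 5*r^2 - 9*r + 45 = (r - 5)*(r^2 - 9) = (r - 5)*(r + 3)*(r - 3)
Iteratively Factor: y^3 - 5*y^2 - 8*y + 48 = (y + 3)*(y^2 - 8*y + 16) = (y - 4)*(y + 3)*(y - 4)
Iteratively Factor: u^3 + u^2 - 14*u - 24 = (u + 2)*(u^2 - u - 12) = (u - 4)*(u + 2)*(u + 3)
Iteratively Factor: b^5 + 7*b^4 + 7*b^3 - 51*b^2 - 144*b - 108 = (b + 2)*(b^4 + 5*b^3 - 3*b^2 - 45*b - 54) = (b + 2)^2*(b^3 + 3*b^2 - 9*b - 27) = (b - 3)*(b + 2)^2*(b^2 + 6*b + 9) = (b - 3)*(b + 2)^2*(b + 3)*(b + 3)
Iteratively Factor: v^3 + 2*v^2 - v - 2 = (v + 1)*(v^2 + v - 2) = (v - 1)*(v + 1)*(v + 2)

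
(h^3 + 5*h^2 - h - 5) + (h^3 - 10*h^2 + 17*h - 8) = 2*h^3 - 5*h^2 + 16*h - 13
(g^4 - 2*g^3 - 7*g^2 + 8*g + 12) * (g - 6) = g^5 - 8*g^4 + 5*g^3 + 50*g^2 - 36*g - 72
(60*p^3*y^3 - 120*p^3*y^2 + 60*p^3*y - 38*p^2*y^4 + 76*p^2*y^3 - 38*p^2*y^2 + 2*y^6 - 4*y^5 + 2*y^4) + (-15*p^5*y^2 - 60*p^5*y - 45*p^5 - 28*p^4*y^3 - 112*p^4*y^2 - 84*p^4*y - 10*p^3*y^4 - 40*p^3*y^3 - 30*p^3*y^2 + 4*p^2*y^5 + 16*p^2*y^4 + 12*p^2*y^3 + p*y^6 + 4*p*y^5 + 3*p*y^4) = -15*p^5*y^2 - 60*p^5*y - 45*p^5 - 28*p^4*y^3 - 112*p^4*y^2 - 84*p^4*y - 10*p^3*y^4 + 20*p^3*y^3 - 150*p^3*y^2 + 60*p^3*y + 4*p^2*y^5 - 22*p^2*y^4 + 88*p^2*y^3 - 38*p^2*y^2 + p*y^6 + 4*p*y^5 + 3*p*y^4 + 2*y^6 - 4*y^5 + 2*y^4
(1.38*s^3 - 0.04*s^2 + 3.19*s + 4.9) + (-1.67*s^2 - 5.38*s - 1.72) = 1.38*s^3 - 1.71*s^2 - 2.19*s + 3.18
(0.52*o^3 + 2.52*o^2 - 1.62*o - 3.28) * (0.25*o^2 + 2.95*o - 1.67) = 0.13*o^5 + 2.164*o^4 + 6.1606*o^3 - 9.8074*o^2 - 6.9706*o + 5.4776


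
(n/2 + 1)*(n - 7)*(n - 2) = n^3/2 - 7*n^2/2 - 2*n + 14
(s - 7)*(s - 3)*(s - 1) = s^3 - 11*s^2 + 31*s - 21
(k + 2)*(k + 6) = k^2 + 8*k + 12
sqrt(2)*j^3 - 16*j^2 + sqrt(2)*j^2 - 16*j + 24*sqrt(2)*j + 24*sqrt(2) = (j - 6*sqrt(2))*(j - 2*sqrt(2))*(sqrt(2)*j + sqrt(2))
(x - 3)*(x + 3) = x^2 - 9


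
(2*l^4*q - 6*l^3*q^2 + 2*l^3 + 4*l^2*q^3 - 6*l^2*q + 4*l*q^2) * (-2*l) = -4*l^5*q + 12*l^4*q^2 - 4*l^4 - 8*l^3*q^3 + 12*l^3*q - 8*l^2*q^2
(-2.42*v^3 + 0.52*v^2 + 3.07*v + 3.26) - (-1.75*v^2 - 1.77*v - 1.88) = -2.42*v^3 + 2.27*v^2 + 4.84*v + 5.14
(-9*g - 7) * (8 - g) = 9*g^2 - 65*g - 56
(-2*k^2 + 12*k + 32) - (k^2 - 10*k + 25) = -3*k^2 + 22*k + 7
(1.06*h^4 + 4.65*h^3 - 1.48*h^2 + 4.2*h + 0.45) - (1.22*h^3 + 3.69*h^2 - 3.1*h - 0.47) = 1.06*h^4 + 3.43*h^3 - 5.17*h^2 + 7.3*h + 0.92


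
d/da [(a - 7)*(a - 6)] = 2*a - 13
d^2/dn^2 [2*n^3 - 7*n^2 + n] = 12*n - 14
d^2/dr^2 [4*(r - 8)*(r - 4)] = 8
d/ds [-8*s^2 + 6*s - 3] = 6 - 16*s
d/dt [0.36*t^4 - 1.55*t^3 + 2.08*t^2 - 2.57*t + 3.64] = 1.44*t^3 - 4.65*t^2 + 4.16*t - 2.57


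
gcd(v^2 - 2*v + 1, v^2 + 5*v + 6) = 1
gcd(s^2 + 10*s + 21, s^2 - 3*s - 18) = s + 3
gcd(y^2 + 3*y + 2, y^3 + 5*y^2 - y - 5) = y + 1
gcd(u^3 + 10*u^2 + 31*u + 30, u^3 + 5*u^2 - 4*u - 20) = u^2 + 7*u + 10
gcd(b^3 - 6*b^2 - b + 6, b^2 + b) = b + 1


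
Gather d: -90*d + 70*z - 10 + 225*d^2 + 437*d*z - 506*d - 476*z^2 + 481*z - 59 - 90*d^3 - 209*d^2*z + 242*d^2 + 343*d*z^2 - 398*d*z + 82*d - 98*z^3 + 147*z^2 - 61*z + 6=-90*d^3 + d^2*(467 - 209*z) + d*(343*z^2 + 39*z - 514) - 98*z^3 - 329*z^2 + 490*z - 63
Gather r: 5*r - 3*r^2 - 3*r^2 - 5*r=-6*r^2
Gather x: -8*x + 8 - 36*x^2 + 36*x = -36*x^2 + 28*x + 8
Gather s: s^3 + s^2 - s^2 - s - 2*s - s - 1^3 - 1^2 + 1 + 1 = s^3 - 4*s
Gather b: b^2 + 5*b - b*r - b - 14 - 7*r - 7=b^2 + b*(4 - r) - 7*r - 21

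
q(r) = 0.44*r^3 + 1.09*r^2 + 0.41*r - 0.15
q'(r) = 1.32*r^2 + 2.18*r + 0.41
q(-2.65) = -1.77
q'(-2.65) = 3.90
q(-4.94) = -28.62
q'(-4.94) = 21.85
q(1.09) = 2.16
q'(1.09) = 4.35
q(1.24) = 2.87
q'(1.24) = 5.14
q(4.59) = 67.25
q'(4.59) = 38.23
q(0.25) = 0.03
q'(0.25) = 1.04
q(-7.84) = -148.40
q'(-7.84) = 64.45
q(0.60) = 0.58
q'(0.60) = 2.19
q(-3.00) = -3.45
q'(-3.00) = 5.75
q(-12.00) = -608.43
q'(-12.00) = 164.33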